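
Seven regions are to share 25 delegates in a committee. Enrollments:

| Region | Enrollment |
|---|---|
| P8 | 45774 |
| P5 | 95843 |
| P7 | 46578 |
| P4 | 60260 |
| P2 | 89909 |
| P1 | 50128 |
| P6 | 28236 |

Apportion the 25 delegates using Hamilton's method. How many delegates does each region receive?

P8 3, P5 6, P7 3, P4 3, P2 5, P1 3, P6 2

The standard divisor is 416728/25 ≈ 16669.12.
Standard quotas: P8 2.7460, P5 5.7497, P7 2.7943, P4 3.6151, P2 5.3937, P1 3.0072, P6 1.6939.
Lower quotas: P8 2, P5 5, P7 2, P4 3, P2 5, P1 3, P6 1 (sum 21, leaving 4 seats).
Remainders in descending order: P7 0.7943, P5 0.7497, P8 0.7460, P6 0.6939, P4 0.6151, P2 0.3937, P1 0.0072.
The surplus seats go to P7, P5, P8, P6.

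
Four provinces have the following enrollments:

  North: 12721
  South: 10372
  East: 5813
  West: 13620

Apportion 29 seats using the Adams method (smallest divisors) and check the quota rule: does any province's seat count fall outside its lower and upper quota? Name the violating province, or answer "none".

Standard quotas: North 8.675, South 7.073, East 3.964, West 9.288.
Adams allocation: North 9, South 7, East 4, West 9.
Every allocation lies between the lower and upper quota.

none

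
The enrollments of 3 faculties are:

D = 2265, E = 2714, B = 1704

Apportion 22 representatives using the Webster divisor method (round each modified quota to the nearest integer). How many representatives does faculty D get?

7

Standard divisor 6683/22 ≈ 303.773; standard quotas: D 7.456, E 8.934, B 5.609.
Rounding to the nearest integer gives D 7, E 9, B 6 — total 22, matching the house size, so no adjustment is needed.
D receives 7.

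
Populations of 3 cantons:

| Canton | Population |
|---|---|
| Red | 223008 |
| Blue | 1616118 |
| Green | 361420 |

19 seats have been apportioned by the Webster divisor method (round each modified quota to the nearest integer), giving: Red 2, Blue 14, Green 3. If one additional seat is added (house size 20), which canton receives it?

Priority for the next seat is population ÷ (current seats + 0.5).
Priorities: Red 89203.200, Blue 111456.414, Green 103262.857.
Highest priority: Blue.

Blue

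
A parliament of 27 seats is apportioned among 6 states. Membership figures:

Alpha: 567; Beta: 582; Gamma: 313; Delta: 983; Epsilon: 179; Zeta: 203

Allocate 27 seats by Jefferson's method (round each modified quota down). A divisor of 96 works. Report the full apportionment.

Alpha: 5, Beta: 6, Gamma: 3, Delta: 10, Epsilon: 1, Zeta: 2

With modified divisor 96: modified quotas Alpha 5.906, Beta 6.062, Gamma 3.260, Delta 10.240, Epsilon 1.865, Zeta 2.115.
Rounding down: Alpha 5, Beta 6, Gamma 3, Delta 10, Epsilon 1, Zeta 2 (total 27).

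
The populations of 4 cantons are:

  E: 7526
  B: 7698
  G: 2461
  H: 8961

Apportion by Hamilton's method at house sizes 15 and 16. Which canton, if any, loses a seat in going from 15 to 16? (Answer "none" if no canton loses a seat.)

At 15 seats: E 4, B 4, G 2, H 5.
At 16 seats: E 5, B 5, G 1, H 5.
G drops from 2 to 1.

G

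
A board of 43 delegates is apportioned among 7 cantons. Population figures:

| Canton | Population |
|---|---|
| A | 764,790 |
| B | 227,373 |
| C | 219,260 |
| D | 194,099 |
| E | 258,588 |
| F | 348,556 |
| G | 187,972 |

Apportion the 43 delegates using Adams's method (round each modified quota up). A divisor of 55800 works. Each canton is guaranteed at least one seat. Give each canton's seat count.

With modified divisor 55800: modified quotas A 13.706, B 4.075, C 3.929, D 3.478, E 4.634, F 6.247, G 3.369.
Rounding up: A 14, B 5, C 4, D 4, E 5, F 7, G 4 (total 43).

A 14; B 5; C 4; D 4; E 5; F 7; G 4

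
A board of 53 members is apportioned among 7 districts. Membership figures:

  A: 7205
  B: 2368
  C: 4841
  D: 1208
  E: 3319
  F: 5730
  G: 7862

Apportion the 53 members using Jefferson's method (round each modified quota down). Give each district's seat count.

A 12; B 4; C 8; D 2; E 5; F 9; G 13

Standard divisor 32533/53 ≈ 613.83; standard quotas: A 11.738, B 3.858, C 7.887, D 1.968, E 5.407, F 9.335, G 12.808.
Rounding down gives 11, 3, 7, 1, 5, 9, 12 = 48 seats, so the divisor must be adjusted.
With modified divisor 580: modified quotas A 12.422, B 4.083, C 8.347, D 2.083, E 5.722, F 9.879, G 13.555.
Rounding down: A 12, B 4, C 8, D 2, E 5, F 9, G 13 (total 53).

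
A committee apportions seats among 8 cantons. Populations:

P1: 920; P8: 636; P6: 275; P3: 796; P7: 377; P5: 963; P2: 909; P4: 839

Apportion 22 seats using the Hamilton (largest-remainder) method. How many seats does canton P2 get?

Standard divisor: 5715 ÷ 22 ≈ 259.773.
Standard quotas: P1 3.542, P8 2.448, P6 1.059, P3 3.064, P7 1.451, P5 3.707, P2 3.499, P4 3.230.
Lower quotas: P1 3, P8 2, P6 1, P3 3, P7 1, P5 3, P2 3, P4 3 (sum 19, leaving 3 seats).
Remainders in descending order: P5 0.707, P1 0.542, P2 0.499, P7 0.451, P8 0.448, P4 0.230, P3 0.064, P6 0.059.
The surplus seats go to P5, P1, P2.
P2 receives 4.

4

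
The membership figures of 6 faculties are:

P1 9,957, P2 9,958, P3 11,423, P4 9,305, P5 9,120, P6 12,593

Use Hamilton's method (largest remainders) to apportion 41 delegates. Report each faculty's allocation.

P1=7, P2=7, P3=7, P4=6, P5=6, P6=8

The standard divisor is 62356/41 ≈ 1520.878.
Standard quotas: P1 6.5469, P2 6.5475, P3 7.5108, P4 6.1182, P5 5.9965, P6 8.2801.
Lower quotas: P1 6, P2 6, P3 7, P4 6, P5 5, P6 8 (sum 38, leaving 3 seats).
Remainders in descending order: P5 0.9965, P2 0.5475, P1 0.5469, P3 0.5108, P6 0.2801, P4 0.1182.
The surplus seats go to P5, P2, P1.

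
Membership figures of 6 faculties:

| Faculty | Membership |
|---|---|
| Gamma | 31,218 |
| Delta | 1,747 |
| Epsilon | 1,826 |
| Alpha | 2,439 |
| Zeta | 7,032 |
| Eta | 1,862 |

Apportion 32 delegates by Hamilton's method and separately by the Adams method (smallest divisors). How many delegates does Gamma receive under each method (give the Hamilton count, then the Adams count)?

22 and 19

Hamilton: Gamma 22, Delta 1, Epsilon 1, Alpha 2, Zeta 5, Eta 1.
Adams: Gamma 19, Delta 2, Epsilon 2, Alpha 2, Zeta 5, Eta 2.
Gamma gets 22 under Hamilton and 19 under Adams.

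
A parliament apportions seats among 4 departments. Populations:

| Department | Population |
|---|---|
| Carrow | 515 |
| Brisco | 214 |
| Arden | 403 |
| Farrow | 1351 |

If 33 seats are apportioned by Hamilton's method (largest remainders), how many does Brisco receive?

3

Total 2483; standard divisor 2483/33 ≈ 75.242.
Standard quotas: Carrow 6.845, Brisco 2.844, Arden 5.356, Farrow 17.955.
Lower quotas: Carrow 6, Brisco 2, Arden 5, Farrow 17 (sum 30, leaving 3 seats).
Remainders in descending order: Farrow 0.955, Carrow 0.845, Brisco 0.844, Arden 0.356.
Largest remainders: Farrow, Carrow, Brisco receive the extra seats.
Brisco receives 3.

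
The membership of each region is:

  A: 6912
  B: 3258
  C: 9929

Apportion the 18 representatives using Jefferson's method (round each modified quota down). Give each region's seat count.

A=6; B=3; C=9

Standard divisor 20099/18 ≈ 1116.611; standard quotas: A 6.190, B 2.918, C 8.892.
Rounding down gives 6, 2, 8 = 16 seats, so the divisor must be adjusted.
With modified divisor 1000: modified quotas A 6.912, B 3.258, C 9.929.
Rounding down: A 6, B 3, C 9 (total 18).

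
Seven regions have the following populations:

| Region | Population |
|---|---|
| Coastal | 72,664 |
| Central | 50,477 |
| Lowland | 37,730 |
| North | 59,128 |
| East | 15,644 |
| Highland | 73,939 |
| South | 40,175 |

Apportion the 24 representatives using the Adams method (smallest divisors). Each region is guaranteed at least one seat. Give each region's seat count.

Standard divisor 349757/24 ≈ 14573.208; standard quotas: Coastal 4.986, Central 3.464, Lowland 2.589, North 4.057, East 1.073, Highland 5.074, South 2.757.
Rounding up gives 5, 4, 3, 5, 2, 6, 3 = 28 seats, so the divisor must be adjusted.
With modified divisor 17500: modified quotas Coastal 4.152, Central 2.884, Lowland 2.156, North 3.379, East 0.894, Highland 4.225, South 2.296.
Rounding up: Coastal 5, Central 3, Lowland 3, North 4, East 1, Highland 5, South 3 (total 24).

Coastal=5, Central=3, Lowland=3, North=4, East=1, Highland=5, South=3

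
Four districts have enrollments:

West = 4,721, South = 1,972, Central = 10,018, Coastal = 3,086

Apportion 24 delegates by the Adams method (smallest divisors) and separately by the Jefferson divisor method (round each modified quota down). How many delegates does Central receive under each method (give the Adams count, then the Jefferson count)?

Adams: West 6, South 3, Central 11, Coastal 4.
Jefferson: West 6, South 2, Central 12, Coastal 4.
Central gets 11 under Adams and 12 under Jefferson.

11 and 12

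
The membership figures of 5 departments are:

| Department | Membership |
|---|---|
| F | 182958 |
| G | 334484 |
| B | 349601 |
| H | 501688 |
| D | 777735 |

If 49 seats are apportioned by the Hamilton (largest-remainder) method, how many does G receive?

8

Standard divisor: 2146466 ÷ 49 ≈ 43805.429.
Standard quotas: F 4.1766, G 7.6357, B 7.9808, H 11.4526, D 17.7543.
Lower quotas: F 4, G 7, B 7, H 11, D 17 (sum 46, leaving 3 seats).
Remainders in descending order: B 0.9808, D 0.7543, G 0.6357, H 0.4526, F 0.1766.
Largest remainders: B, D, G receive the extra seats.
G receives 8.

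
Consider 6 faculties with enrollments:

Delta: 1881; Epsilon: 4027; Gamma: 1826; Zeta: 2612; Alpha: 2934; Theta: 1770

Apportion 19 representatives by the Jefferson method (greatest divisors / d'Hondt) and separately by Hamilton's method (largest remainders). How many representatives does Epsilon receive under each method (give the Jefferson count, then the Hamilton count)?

6 and 5

Jefferson: Delta 2, Epsilon 6, Gamma 2, Zeta 3, Alpha 4, Theta 2.
Hamilton: Delta 3, Epsilon 5, Gamma 2, Zeta 3, Alpha 4, Theta 2.
Epsilon gets 6 under Jefferson and 5 under Hamilton.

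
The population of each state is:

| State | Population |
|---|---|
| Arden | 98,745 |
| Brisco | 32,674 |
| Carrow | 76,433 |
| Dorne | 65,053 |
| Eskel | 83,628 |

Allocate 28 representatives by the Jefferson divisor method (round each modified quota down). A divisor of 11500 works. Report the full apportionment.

With modified divisor 11500: modified quotas Arden 8.587, Brisco 2.841, Carrow 6.646, Dorne 5.657, Eskel 7.272.
Rounding down: Arden 8, Brisco 2, Carrow 6, Dorne 5, Eskel 7 (total 28).

Arden: 8; Brisco: 2; Carrow: 6; Dorne: 5; Eskel: 7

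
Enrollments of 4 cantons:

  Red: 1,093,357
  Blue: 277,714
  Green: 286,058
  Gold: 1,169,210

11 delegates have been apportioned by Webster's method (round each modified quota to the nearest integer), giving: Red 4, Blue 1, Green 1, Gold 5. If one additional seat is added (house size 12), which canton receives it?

Priority for the next seat is population ÷ (current seats + 0.5).
Priorities: Red 242968.222, Blue 185142.667, Green 190705.333, Gold 212583.636.
Highest priority: Red.

Red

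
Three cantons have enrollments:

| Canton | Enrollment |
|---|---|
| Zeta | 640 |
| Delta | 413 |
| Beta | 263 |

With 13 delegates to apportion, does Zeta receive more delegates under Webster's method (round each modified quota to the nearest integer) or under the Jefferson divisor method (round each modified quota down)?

Webster: Zeta 6, Delta 4, Beta 3.
Jefferson: Zeta 7, Delta 4, Beta 2.
Zeta gets 6 under Webster and 7 under Jefferson.

Jefferson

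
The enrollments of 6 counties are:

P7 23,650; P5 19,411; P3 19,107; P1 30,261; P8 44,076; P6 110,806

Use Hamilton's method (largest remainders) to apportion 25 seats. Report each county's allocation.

The standard divisor is 247311/25 ≈ 9892.44.
Standard quotas: P7 2.3907, P5 1.9622, P3 1.9315, P1 3.0590, P8 4.4555, P6 11.2011.
Lower quotas: P7 2, P5 1, P3 1, P1 3, P8 4, P6 11 (sum 22, leaving 3 seats).
Remainders in descending order: P5 0.9622, P3 0.9315, P8 0.4555, P7 0.3907, P6 0.2011, P1 0.0590.
Largest remainders: P5, P3, P8 receive the extra seats.

P7=2, P5=2, P3=2, P1=3, P8=5, P6=11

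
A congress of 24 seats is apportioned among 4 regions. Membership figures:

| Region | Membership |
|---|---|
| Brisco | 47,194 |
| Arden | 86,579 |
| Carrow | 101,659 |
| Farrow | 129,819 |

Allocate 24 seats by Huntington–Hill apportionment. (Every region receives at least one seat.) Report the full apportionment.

With divisor 15493: modified quotas Brisco 3.046, Arden 5.588, Carrow 6.562, Farrow 8.379.
Geometric-mean thresholds: Brisco √(3·4)=3.464, Arden √(5·6)=5.477, Carrow √(6·7)=6.481, Farrow √(8·9)=8.485.
Each quota rounded against its threshold gives Brisco 3, Arden 6, Carrow 7, Farrow 8 (total 24).

Brisco=3, Arden=6, Carrow=7, Farrow=8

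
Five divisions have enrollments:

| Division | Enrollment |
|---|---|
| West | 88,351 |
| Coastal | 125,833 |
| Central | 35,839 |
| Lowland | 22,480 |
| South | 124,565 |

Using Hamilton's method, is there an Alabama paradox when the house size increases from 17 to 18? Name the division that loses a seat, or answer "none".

Central

At 17 seats: West 4, Coastal 5, Central 2, Lowland 1, South 5.
At 18 seats: West 4, Coastal 6, Central 1, Lowland 1, South 6.
Central drops from 2 to 1.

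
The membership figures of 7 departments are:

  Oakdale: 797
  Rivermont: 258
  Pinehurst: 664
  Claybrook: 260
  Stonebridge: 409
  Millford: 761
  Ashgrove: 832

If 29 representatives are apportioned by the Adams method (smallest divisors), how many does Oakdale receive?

6

Standard divisor 3981/29 ≈ 137.276; standard quotas: Oakdale 5.806, Rivermont 1.879, Pinehurst 4.837, Claybrook 1.894, Stonebridge 2.979, Millford 5.544, Ashgrove 6.061.
Rounding up gives 6, 2, 5, 2, 3, 6, 7 = 31 seats, so the divisor must be adjusted.
With modified divisor 156: modified quotas Oakdale 5.109, Rivermont 1.654, Pinehurst 4.256, Claybrook 1.667, Stonebridge 2.622, Millford 4.878, Ashgrove 5.333.
Rounding up: Oakdale 6, Rivermont 2, Pinehurst 5, Claybrook 2, Stonebridge 3, Millford 5, Ashgrove 6 (total 29).
Oakdale receives 6.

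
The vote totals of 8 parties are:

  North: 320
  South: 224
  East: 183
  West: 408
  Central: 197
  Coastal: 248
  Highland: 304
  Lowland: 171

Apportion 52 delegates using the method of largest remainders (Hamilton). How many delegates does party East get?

5

The standard divisor is 2055/52 ≈ 39.519.
Standard quotas: North 8.097, South 5.668, East 4.631, West 10.324, Central 4.985, Coastal 6.275, Highland 7.692, Lowland 4.327.
Lower quotas: North 8, South 5, East 4, West 10, Central 4, Coastal 6, Highland 7, Lowland 4 (sum 48, leaving 4 seats).
Remainders in descending order: Central 0.985, Highland 0.692, South 0.668, East 0.631, Lowland 0.327, West 0.324, Coastal 0.275, North 0.097.
Largest remainders: Central, Highland, South, East receive the extra seats.
East receives 5.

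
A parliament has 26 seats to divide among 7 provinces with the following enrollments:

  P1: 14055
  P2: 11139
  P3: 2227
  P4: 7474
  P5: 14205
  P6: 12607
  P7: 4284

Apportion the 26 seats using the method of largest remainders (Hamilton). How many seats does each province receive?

Total 65991; standard divisor 65991/26 ≈ 2538.115.
Standard quotas: P1 5.5376, P2 4.3887, P3 0.8774, P4 2.9447, P5 5.5967, P6 4.9671, P7 1.6879.
Lower quotas: P1 5, P2 4, P3 0, P4 2, P5 5, P6 4, P7 1 (sum 21, leaving 5 seats).
Remainders in descending order: P6 0.9671, P4 0.9447, P3 0.8774, P7 0.6879, P5 0.5967, P1 0.5376, P2 0.3887.
The surplus seats go to P6, P4, P3, P7, P5.

P1=5; P2=4; P3=1; P4=3; P5=6; P6=5; P7=2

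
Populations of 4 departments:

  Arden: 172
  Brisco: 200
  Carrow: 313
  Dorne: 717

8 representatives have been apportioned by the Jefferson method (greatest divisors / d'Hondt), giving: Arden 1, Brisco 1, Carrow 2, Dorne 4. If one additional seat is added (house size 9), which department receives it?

Priority for the next seat is population ÷ (current seats + 1).
Priorities: Arden 86.000, Brisco 100.000, Carrow 104.333, Dorne 143.400.
Highest priority: Dorne.

Dorne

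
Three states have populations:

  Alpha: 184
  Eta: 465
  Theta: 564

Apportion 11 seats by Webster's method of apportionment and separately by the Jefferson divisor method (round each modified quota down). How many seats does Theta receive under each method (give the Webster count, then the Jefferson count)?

5 and 6

Webster: Alpha 2, Eta 4, Theta 5.
Jefferson: Alpha 1, Eta 4, Theta 6.
Theta gets 5 under Webster and 6 under Jefferson.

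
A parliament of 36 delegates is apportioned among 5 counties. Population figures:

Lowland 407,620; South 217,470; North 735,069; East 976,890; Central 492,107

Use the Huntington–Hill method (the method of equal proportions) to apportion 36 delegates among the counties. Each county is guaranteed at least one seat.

With divisor 77848: modified quotas Lowland 5.236, South 2.794, North 9.442, East 12.549, Central 6.321.
Geometric-mean thresholds: Lowland √(5·6)=5.477, South √(2·3)=2.449, North √(9·10)=9.487, East √(12·13)=12.490, Central √(6·7)=6.481.
Each quota rounded against its threshold gives Lowland 5, South 3, North 9, East 13, Central 6 (total 36).

Lowland 5, South 3, North 9, East 13, Central 6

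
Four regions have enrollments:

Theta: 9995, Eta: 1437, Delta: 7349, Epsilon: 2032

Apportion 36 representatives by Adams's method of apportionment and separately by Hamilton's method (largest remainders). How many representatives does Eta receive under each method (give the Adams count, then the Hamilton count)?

Adams: Theta 17, Eta 3, Delta 12, Epsilon 4.
Hamilton: Theta 17, Eta 2, Delta 13, Epsilon 4.
Eta gets 3 under Adams and 2 under Hamilton.

3 and 2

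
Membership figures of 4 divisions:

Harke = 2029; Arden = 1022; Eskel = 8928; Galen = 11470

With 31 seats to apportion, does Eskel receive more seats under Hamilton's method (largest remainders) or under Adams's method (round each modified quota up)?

Hamilton

Hamilton: Harke 3, Arden 1, Eskel 12, Galen 15.
Adams: Harke 3, Arden 2, Eskel 11, Galen 15.
Eskel gets 12 under Hamilton and 11 under Adams.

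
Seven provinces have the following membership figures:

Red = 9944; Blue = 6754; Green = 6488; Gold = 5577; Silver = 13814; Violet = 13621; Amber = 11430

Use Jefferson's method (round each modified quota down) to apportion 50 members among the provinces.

Red 7, Blue 5, Green 5, Gold 4, Silver 10, Violet 10, Amber 9

Standard divisor 67628/50 ≈ 1352.56; standard quotas: Red 7.352, Blue 4.993, Green 4.797, Gold 4.123, Silver 10.213, Violet 10.071, Amber 8.451.
Rounding down gives 7, 4, 4, 4, 10, 10, 8 = 47 seats, so the divisor must be adjusted.
With modified divisor 1260: modified quotas Red 7.892, Blue 5.360, Green 5.149, Gold 4.426, Silver 10.963, Violet 10.810, Amber 9.071.
Rounding down: Red 7, Blue 5, Green 5, Gold 4, Silver 10, Violet 10, Amber 9 (total 50).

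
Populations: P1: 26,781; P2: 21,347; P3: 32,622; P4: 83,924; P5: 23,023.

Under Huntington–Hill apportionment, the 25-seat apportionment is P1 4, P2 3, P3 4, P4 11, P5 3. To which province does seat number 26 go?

P4

Priority for the next seat is population ÷ (√(s·(s+1))).
Priorities: P1 5988.414, P2 6162.348, P3 7294.501, P4 7304.647, P5 6646.168.
Highest priority: P4.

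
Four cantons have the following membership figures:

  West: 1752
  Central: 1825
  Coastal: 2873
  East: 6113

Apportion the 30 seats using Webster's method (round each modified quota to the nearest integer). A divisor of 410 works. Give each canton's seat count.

West 4, Central 4, Coastal 7, East 15

With modified divisor 410: modified quotas West 4.273, Central 4.451, Coastal 7.007, East 14.910.
Rounding to the nearest integer: West 4, Central 4, Coastal 7, East 15 (total 30).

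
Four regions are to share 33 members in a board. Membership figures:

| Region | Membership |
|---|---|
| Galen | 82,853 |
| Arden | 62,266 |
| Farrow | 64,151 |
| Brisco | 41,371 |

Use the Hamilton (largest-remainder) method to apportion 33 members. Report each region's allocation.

The standard divisor is 250641/33 ≈ 7595.182.
Standard quotas: Galen 10.9086, Arden 8.1981, Farrow 8.4463, Brisco 5.4470.
Lower quotas: Galen 10, Arden 8, Farrow 8, Brisco 5 (sum 31, leaving 2 seats).
Remainders in descending order: Galen 0.9086, Brisco 0.4470, Farrow 0.4463, Arden 0.1981.
Largest remainders: Galen, Brisco receive the extra seats.

Galen: 11; Arden: 8; Farrow: 8; Brisco: 6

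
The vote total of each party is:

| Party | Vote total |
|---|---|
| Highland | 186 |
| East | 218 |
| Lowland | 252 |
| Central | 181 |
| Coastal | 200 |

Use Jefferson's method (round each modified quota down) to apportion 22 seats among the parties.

Highland 4, East 5, Lowland 5, Central 4, Coastal 4

Standard divisor 1037/22 ≈ 47.136; standard quotas: Highland 3.946, East 4.625, Lowland 5.346, Central 3.840, Coastal 4.243.
Rounding down gives 3, 4, 5, 3, 4 = 19 seats, so the divisor must be adjusted.
With modified divisor 43: modified quotas Highland 4.326, East 5.070, Lowland 5.860, Central 4.209, Coastal 4.651.
Rounding down: Highland 4, East 5, Lowland 5, Central 4, Coastal 4 (total 22).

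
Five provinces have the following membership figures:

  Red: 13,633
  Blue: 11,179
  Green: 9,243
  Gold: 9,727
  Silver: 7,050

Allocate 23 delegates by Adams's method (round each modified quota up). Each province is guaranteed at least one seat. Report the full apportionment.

Red: 6, Blue: 5, Green: 4, Gold: 5, Silver: 3

Standard divisor 50832/23 ≈ 2210.087; standard quotas: Red 6.169, Blue 5.058, Green 4.182, Gold 4.401, Silver 3.190.
Rounding up gives 7, 6, 5, 5, 4 = 27 seats, so the divisor must be adjusted.
With modified divisor 2400: modified quotas Red 5.680, Blue 4.658, Green 3.851, Gold 4.053, Silver 2.938.
Rounding up: Red 6, Blue 5, Green 4, Gold 5, Silver 3 (total 23).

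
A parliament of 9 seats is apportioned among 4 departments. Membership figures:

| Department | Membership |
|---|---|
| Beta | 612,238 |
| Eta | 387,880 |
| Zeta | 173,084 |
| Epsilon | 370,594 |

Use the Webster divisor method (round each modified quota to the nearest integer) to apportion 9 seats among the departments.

Standard divisor 1543796/9 ≈ 171532.889; standard quotas: Beta 3.569, Eta 2.261, Zeta 1.009, Epsilon 2.160.
Rounding to the nearest integer gives Beta 4, Eta 2, Zeta 1, Epsilon 2 — total 9, matching the house size, so no adjustment is needed.

Beta 4; Eta 2; Zeta 1; Epsilon 2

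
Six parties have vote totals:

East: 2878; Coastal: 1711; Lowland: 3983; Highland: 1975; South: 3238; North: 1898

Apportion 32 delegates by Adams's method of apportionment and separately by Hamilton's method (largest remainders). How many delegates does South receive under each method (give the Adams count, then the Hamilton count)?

6 and 7

Adams: East 6, Coastal 4, Lowland 8, Highland 4, South 6, North 4.
Hamilton: East 6, Coastal 3, Lowland 8, Highland 4, South 7, North 4.
South gets 6 under Adams and 7 under Hamilton.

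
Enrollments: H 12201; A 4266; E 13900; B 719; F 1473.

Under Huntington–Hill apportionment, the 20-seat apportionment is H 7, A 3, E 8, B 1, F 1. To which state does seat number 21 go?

Priority for the next seat is population ÷ (√(s·(s+1))).
Priorities: H 1630.427, A 1231.488, E 1638.131, B 508.410, F 1041.568.
Highest priority: E.

E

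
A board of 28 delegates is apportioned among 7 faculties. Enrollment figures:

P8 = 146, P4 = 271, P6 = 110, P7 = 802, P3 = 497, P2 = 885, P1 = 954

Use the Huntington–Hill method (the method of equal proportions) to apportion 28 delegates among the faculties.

P8: 1, P4: 2, P6: 1, P7: 6, P3: 4, P2: 7, P1: 7

With divisor 132: modified quotas P8 1.106, P4 2.053, P6 0.833, P7 6.076, P3 3.765, P2 6.705, P1 7.227.
Geometric-mean thresholds: P8 √(1·2)=1.414, P4 √(2·3)=2.449, P6 (min 1), P7 √(6·7)=6.481, P3 √(3·4)=3.464, P2 √(6·7)=6.481, P1 √(7·8)=7.483.
Each quota rounded against its threshold gives P8 1, P4 2, P6 1, P7 6, P3 4, P2 7, P1 7 (total 28).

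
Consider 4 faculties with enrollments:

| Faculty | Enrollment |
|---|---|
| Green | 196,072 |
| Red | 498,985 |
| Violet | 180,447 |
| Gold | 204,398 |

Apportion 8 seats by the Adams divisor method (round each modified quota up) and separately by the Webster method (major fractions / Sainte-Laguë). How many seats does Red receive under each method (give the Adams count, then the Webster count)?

Adams: Green 2, Red 3, Violet 1, Gold 2.
Webster: Green 1, Red 4, Violet 1, Gold 2.
Red gets 3 under Adams and 4 under Webster.

3 and 4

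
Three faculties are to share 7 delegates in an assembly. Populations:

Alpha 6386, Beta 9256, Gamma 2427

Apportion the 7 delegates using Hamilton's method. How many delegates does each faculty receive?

The standard divisor is 18069/7 ≈ 2581.286.
Standard quotas: Alpha 2.4740, Beta 3.5858, Gamma 0.9402.
Lower quotas: Alpha 2, Beta 3, Gamma 0 (sum 5, leaving 2 seats).
Remainders in descending order: Gamma 0.9402, Beta 0.5858, Alpha 0.4740.
The surplus seats go to Gamma, Beta.

Alpha: 2; Beta: 4; Gamma: 1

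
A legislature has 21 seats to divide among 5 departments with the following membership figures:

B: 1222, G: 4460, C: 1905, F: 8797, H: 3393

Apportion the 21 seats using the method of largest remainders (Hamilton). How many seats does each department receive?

The standard divisor is 19777/21 ≈ 941.762.
Standard quotas: B 1.2976, G 4.7358, C 2.0228, F 9.3410, H 3.6028.
Lower quotas: B 1, G 4, C 2, F 9, H 3 (sum 19, leaving 2 seats).
Remainders in descending order: G 0.7358, H 0.6028, F 0.3410, B 0.2976, C 0.0228.
Largest remainders: G, H receive the extra seats.

B: 1, G: 5, C: 2, F: 9, H: 4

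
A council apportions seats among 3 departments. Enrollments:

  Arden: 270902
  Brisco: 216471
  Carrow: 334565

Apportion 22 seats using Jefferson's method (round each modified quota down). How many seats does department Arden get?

7

Standard divisor 821938/22 ≈ 37360.818; standard quotas: Arden 7.251, Brisco 5.794, Carrow 8.955.
Rounding down gives 7, 5, 8 = 20 seats, so the divisor must be adjusted.
With modified divisor 35000: modified quotas Arden 7.740, Brisco 6.185, Carrow 9.559.
Rounding down: Arden 7, Brisco 6, Carrow 9 (total 22).
Arden receives 7.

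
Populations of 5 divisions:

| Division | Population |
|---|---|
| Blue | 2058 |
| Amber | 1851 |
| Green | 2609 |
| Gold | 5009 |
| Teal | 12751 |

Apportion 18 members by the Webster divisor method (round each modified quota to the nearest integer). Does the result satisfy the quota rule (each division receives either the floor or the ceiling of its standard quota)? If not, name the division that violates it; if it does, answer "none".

none

Standard quotas: Blue 1.526, Amber 1.372, Green 1.934, Gold 3.714, Teal 9.454.
Webster allocation: Blue 2, Amber 1, Green 2, Gold 4, Teal 9.
Every allocation lies between the lower and upper quota.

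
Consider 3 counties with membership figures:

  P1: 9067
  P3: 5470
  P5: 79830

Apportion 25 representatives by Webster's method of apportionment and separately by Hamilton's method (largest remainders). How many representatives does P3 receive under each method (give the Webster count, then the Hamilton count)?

Webster: P1 2, P3 1, P5 22.
Hamilton: P1 2, P3 2, P5 21.
P3 gets 1 under Webster and 2 under Hamilton.

1 and 2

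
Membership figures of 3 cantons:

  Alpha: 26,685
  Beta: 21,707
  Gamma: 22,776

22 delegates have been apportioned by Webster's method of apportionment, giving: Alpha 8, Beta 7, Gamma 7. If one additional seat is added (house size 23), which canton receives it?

Priority for the next seat is population ÷ (current seats + 0.5).
Priorities: Alpha 3139.412, Beta 2894.267, Gamma 3036.800.
Highest priority: Alpha.

Alpha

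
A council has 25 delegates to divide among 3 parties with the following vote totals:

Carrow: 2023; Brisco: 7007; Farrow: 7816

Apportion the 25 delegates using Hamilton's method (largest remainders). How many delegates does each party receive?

Total 16846; standard divisor 16846/25 ≈ 673.84.
Standard quotas: Carrow 3.0022, Brisco 10.3986, Farrow 11.5992.
Lower quotas: Carrow 3, Brisco 10, Farrow 11 (sum 24, leaving 1 seat).
Remainders in descending order: Farrow 0.5992, Brisco 0.3986, Carrow 0.0022.
The surplus seat goes to Farrow.

Carrow 3, Brisco 10, Farrow 12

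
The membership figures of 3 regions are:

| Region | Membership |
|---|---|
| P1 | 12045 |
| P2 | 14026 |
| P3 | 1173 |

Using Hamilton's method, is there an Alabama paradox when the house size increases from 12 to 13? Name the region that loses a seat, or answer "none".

At 12 seats: P1 5, P2 6, P3 1.
At 13 seats: P1 6, P2 7, P3 0.
P3 drops from 1 to 0.

P3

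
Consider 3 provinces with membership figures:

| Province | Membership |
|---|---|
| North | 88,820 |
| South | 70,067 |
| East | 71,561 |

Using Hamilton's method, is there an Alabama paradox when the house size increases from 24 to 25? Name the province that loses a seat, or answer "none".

At 24 seats: North 9, South 7, East 8.
At 25 seats: North 10, South 7, East 8.
No province's allocation decreased.

none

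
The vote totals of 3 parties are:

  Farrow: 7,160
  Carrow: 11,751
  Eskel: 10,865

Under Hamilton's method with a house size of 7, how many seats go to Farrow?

2

Total 29776; standard divisor 29776/7 ≈ 4253.714.
Standard quotas: Farrow 1.6832, Carrow 2.7625, Eskel 2.5542.
Lower quotas: Farrow 1, Carrow 2, Eskel 2 (sum 5, leaving 2 seats).
Remainders in descending order: Carrow 0.7625, Farrow 0.6832, Eskel 0.5542.
The surplus seats go to Carrow, Farrow.
Farrow receives 2.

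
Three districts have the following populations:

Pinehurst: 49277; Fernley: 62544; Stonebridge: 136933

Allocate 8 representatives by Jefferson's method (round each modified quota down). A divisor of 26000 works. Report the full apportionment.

Pinehurst 1; Fernley 2; Stonebridge 5

With modified divisor 26000: modified quotas Pinehurst 1.895, Fernley 2.406, Stonebridge 5.267.
Rounding down: Pinehurst 1, Fernley 2, Stonebridge 5 (total 8).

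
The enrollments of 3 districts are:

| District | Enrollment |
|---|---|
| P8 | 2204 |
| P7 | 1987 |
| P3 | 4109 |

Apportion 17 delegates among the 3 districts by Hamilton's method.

P8: 5, P7: 4, P3: 8

Total 8300; standard divisor 8300/17 ≈ 488.235.
Standard quotas: P8 4.514, P7 4.070, P3 8.416.
Lower quotas: P8 4, P7 4, P3 8 (sum 16, leaving 1 seat).
Remainders in descending order: P8 0.514, P3 0.416, P7 0.070.
The surplus seat goes to P8.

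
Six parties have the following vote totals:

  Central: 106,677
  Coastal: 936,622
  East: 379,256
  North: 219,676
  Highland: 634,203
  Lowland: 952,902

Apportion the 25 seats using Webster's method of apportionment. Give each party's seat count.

Central 1, Coastal 7, East 3, North 2, Highland 5, Lowland 7

Standard divisor 3229336/25 ≈ 129173.44; standard quotas: Central 0.826, Coastal 7.251, East 2.936, North 1.701, Highland 4.910, Lowland 7.377.
Rounding to the nearest integer gives Central 1, Coastal 7, East 3, North 2, Highland 5, Lowland 7 — total 25, matching the house size, so no adjustment is needed.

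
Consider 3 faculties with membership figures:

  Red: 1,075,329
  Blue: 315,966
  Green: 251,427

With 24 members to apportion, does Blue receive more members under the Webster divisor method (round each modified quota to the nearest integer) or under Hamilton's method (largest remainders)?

Webster: Red 15, Blue 5, Green 4.
Hamilton: Red 16, Blue 4, Green 4.
Blue gets 5 under Webster and 4 under Hamilton.

Webster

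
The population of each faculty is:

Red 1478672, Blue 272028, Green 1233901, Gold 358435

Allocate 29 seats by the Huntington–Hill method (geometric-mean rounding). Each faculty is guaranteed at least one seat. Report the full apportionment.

With divisor 114351: modified quotas Red 12.931, Blue 2.379, Green 10.790, Gold 3.135.
Geometric-mean thresholds: Red √(12·13)=12.490, Blue √(2·3)=2.449, Green √(10·11)=10.488, Gold √(3·4)=3.464.
Each quota rounded against its threshold gives Red 13, Blue 2, Green 11, Gold 3 (total 29).

Red 13, Blue 2, Green 11, Gold 3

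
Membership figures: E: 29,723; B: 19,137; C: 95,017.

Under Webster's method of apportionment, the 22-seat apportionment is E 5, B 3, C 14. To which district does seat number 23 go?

C

Priority for the next seat is population ÷ (current seats + 0.5).
Priorities: E 5404.182, B 5467.714, C 6552.897.
Highest priority: C.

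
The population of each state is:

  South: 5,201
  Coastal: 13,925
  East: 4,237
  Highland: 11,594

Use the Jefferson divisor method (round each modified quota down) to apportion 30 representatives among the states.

South: 4, Coastal: 13, East: 3, Highland: 10

Standard divisor 34957/30 ≈ 1165.233; standard quotas: South 4.463, Coastal 11.950, East 3.636, Highland 9.950.
Rounding down gives 4, 11, 3, 9 = 27 seats, so the divisor must be adjusted.
With modified divisor 1065: modified quotas South 4.884, Coastal 13.075, East 3.978, Highland 10.886.
Rounding down: South 4, Coastal 13, East 3, Highland 10 (total 30).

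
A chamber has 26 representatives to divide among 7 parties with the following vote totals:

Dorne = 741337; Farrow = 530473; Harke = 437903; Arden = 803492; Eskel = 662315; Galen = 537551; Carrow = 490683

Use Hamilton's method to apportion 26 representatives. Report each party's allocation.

Dorne 5; Farrow 3; Harke 3; Arden 5; Eskel 4; Galen 3; Carrow 3

Total 4203754; standard divisor 4203754/26 ≈ 161682.846.
Standard quotas: Dorne 4.5851, Farrow 3.2809, Harke 2.7084, Arden 4.9696, Eskel 4.0964, Galen 3.3247, Carrow 3.0348.
Lower quotas: Dorne 4, Farrow 3, Harke 2, Arden 4, Eskel 4, Galen 3, Carrow 3 (sum 23, leaving 3 seats).
Remainders in descending order: Arden 0.9696, Harke 0.7084, Dorne 0.5851, Galen 0.3247, Farrow 0.2809, Eskel 0.0964, Carrow 0.0348.
Largest remainders: Arden, Harke, Dorne receive the extra seats.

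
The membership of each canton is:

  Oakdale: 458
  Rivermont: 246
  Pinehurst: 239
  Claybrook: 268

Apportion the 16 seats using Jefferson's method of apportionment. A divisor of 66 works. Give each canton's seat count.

Oakdale 6, Rivermont 3, Pinehurst 3, Claybrook 4

With modified divisor 66: modified quotas Oakdale 6.939, Rivermont 3.727, Pinehurst 3.621, Claybrook 4.061.
Rounding down: Oakdale 6, Rivermont 3, Pinehurst 3, Claybrook 4 (total 16).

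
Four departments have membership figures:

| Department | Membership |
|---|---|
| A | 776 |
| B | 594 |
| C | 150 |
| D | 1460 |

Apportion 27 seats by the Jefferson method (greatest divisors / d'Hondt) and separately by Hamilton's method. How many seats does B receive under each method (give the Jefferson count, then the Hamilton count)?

Jefferson: A 7, B 5, C 1, D 14.
Hamilton: A 7, B 6, C 1, D 13.
B gets 5 under Jefferson and 6 under Hamilton.

5 and 6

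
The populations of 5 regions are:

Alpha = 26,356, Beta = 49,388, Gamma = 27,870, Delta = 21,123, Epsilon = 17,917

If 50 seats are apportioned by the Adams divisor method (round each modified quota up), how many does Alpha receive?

Standard divisor 142654/50 ≈ 2853.08; standard quotas: Alpha 9.238, Beta 17.310, Gamma 9.768, Delta 7.404, Epsilon 6.280.
Rounding up gives 10, 18, 10, 8, 7 = 53 seats, so the divisor must be adjusted.
With modified divisor 3000: modified quotas Alpha 8.785, Beta 16.463, Gamma 9.290, Delta 7.041, Epsilon 5.972.
Rounding up: Alpha 9, Beta 17, Gamma 10, Delta 8, Epsilon 6 (total 50).
Alpha receives 9.

9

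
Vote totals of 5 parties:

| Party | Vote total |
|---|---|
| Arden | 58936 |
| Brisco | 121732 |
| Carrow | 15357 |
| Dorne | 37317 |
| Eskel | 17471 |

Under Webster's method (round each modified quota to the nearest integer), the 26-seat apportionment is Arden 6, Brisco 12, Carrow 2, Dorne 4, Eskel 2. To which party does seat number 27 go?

Brisco

Priority for the next seat is population ÷ (current seats + 0.5).
Priorities: Arden 9067.077, Brisco 9738.560, Carrow 6142.800, Dorne 8292.667, Eskel 6988.400.
Highest priority: Brisco.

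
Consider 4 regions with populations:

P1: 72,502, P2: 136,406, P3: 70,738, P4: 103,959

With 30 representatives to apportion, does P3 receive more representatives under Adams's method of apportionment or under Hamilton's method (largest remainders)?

Adams: P1 6, P2 10, P3 6, P4 8.
Hamilton: P1 6, P2 11, P3 5, P4 8.
P3 gets 6 under Adams and 5 under Hamilton.

Adams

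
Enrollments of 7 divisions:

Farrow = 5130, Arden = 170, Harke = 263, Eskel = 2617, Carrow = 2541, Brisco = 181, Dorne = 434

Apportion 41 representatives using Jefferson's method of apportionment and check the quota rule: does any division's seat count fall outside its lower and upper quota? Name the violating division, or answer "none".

Farrow

Standard quotas: Farrow 18.554, Arden 0.615, Harke 0.951, Eskel 9.465, Carrow 9.190, Brisco 0.655, Dorne 1.570.
Jefferson allocation: Farrow 20, Arden 0, Harke 1, Eskel 10, Carrow 9, Brisco 0, Dorne 1.
Farrow has quota 18.554 (lower 18, upper 19) but receives 20 — outside the quota interval.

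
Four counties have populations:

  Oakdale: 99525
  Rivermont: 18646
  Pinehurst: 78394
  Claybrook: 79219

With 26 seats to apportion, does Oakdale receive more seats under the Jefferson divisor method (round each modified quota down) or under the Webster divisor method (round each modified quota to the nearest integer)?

Jefferson

Jefferson: Oakdale 10, Rivermont 1, Pinehurst 7, Claybrook 8.
Webster: Oakdale 9, Rivermont 2, Pinehurst 7, Claybrook 8.
Oakdale gets 10 under Jefferson and 9 under Webster.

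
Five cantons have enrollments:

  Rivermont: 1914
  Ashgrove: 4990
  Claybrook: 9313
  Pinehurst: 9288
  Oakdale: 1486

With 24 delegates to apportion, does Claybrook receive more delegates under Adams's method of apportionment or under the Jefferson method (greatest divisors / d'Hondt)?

Adams: Rivermont 2, Ashgrove 4, Claybrook 8, Pinehurst 8, Oakdale 2.
Jefferson: Rivermont 1, Ashgrove 4, Claybrook 9, Pinehurst 9, Oakdale 1.
Claybrook gets 8 under Adams and 9 under Jefferson.

Jefferson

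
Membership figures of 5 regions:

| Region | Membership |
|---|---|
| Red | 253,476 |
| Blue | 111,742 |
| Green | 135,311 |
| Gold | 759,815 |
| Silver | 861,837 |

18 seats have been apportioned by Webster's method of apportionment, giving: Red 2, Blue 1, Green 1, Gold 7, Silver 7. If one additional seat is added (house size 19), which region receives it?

Priority for the next seat is population ÷ (current seats + 0.5).
Priorities: Red 101390.400, Blue 74494.667, Green 90207.333, Gold 101308.667, Silver 114911.600.
Highest priority: Silver.

Silver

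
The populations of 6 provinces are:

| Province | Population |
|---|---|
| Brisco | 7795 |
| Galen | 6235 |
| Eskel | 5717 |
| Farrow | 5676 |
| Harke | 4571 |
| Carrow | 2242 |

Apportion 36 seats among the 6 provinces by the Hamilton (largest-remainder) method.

Total 32236; standard divisor 32236/36 ≈ 895.444.
Standard quotas: Brisco 8.7052, Galen 6.9630, Eskel 6.3845, Farrow 6.3388, Harke 5.1047, Carrow 2.5038.
Lower quotas: Brisco 8, Galen 6, Eskel 6, Farrow 6, Harke 5, Carrow 2 (sum 33, leaving 3 seats).
Remainders in descending order: Galen 0.9630, Brisco 0.7052, Carrow 0.5038, Eskel 0.3845, Farrow 0.3388, Harke 0.1047.
The surplus seats go to Galen, Brisco, Carrow.

Brisco=9, Galen=7, Eskel=6, Farrow=6, Harke=5, Carrow=3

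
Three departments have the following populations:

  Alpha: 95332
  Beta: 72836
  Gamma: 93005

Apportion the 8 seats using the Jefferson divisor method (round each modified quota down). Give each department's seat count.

Standard divisor 261173/8 ≈ 32646.625; standard quotas: Alpha 2.920, Beta 2.231, Gamma 2.849.
Rounding down gives 2, 2, 2 = 6 seats, so the divisor must be adjusted.
With modified divisor 27600: modified quotas Alpha 3.454, Beta 2.639, Gamma 3.370.
Rounding down: Alpha 3, Beta 2, Gamma 3 (total 8).

Alpha: 3, Beta: 2, Gamma: 3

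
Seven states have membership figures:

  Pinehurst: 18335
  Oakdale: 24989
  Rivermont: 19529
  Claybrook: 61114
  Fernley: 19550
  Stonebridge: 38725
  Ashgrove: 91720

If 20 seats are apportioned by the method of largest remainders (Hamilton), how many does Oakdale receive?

Standard divisor: 273962 ÷ 20 ≈ 13698.1.
Standard quotas: Pinehurst 1.3385, Oakdale 1.8243, Rivermont 1.4257, Claybrook 4.4615, Fernley 1.4272, Stonebridge 2.8270, Ashgrove 6.6958.
Lower quotas: Pinehurst 1, Oakdale 1, Rivermont 1, Claybrook 4, Fernley 1, Stonebridge 2, Ashgrove 6 (sum 16, leaving 4 seats).
Remainders in descending order: Stonebridge 0.8270, Oakdale 0.8243, Ashgrove 0.6958, Claybrook 0.4615, Fernley 0.4272, Rivermont 0.4257, Pinehurst 0.3385.
The surplus seats go to Stonebridge, Oakdale, Ashgrove, Claybrook.
Oakdale receives 2.

2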